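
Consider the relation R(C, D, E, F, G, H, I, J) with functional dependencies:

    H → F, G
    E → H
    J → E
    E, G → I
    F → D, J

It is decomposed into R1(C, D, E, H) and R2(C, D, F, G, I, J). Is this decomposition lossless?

No

Common attributes: R1 ∩ R2 = {C, D}.
No dependency enlarges {C, D}, so (C, D)⁺ = {C, D}.
The closure contains neither all of R1 = {C, D, E, H} nor all of R2 = {C, D, F, G, I, J}, so the common attributes are not a superkey of either fragment. The join is lossy.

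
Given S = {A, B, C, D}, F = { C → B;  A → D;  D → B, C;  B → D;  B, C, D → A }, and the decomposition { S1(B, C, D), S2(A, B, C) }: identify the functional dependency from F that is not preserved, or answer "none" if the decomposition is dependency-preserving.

C → B lies within S1.
A → D: restricted closure across fragments reaches D.
D → B, C lies within S1.
B → D lies within S1.
B, C, D → A: restricted closure across fragments reaches A.
Every dependency is enforceable on the fragments, so the decomposition is dependency-preserving.

none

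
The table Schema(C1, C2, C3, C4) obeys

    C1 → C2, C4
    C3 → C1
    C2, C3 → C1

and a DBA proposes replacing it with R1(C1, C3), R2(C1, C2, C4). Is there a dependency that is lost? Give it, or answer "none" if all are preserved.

C1 → C2, C4 lies within R2.
C3 → C1 lies within R1.
C2, C3 → C1: restricted closure across fragments reaches C1.
Every dependency is enforceable on the fragments, so the decomposition is dependency-preserving.

none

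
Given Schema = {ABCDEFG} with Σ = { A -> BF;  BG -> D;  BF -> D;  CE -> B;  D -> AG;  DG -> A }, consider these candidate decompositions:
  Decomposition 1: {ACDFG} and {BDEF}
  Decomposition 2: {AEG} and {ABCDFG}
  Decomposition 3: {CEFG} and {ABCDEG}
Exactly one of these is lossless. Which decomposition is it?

Decomposition 1: common = {DF}, closure = {ABDFG} → lossy.
Decomposition 2: common = {AG}, closure = {ABDFG} → lossy.
Decomposition 3: common = {CEG}, closure = {ABCDEFG} → lossless.

Decomposition 3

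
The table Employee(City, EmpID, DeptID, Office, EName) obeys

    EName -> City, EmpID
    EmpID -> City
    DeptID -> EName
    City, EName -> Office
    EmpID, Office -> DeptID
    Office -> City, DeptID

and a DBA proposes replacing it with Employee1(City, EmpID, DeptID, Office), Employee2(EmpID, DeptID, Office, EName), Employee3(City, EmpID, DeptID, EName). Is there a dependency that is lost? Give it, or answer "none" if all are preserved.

none

EName → City, EmpID lies within Employee3.
EmpID → City lies within Employee1.
DeptID → EName lies within Employee2.
City, EName → Office: restricted closure across fragments reaches Office.
EmpID, Office → DeptID lies within Employee1.
Office → City, DeptID lies within Employee1.
Every dependency is enforceable on the fragments, so the decomposition is dependency-preserving.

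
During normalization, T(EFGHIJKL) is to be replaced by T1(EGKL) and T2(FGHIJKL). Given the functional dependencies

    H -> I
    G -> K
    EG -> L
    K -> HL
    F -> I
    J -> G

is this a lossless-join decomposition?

No

Common attributes: T1 ∩ T2 = {GKL}.
Closure of {GKL}: K → HL applies, adding H; H → I applies, adding I. So (GKL)⁺ = {GHIKL}.
The closure contains neither all of T1 = {EGKL} nor all of T2 = {FGHIJKL}, so the common attributes are not a superkey of either fragment. The join is lossy.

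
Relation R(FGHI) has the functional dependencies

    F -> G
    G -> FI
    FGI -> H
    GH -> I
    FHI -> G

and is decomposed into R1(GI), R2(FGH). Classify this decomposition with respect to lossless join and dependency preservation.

Lossless test: (G)⁺ = {FGHI}, which contains all of one fragment — lossless.
Dependency preservation: G → FI; FGI → H; GH → I; FHI → G are not contained in any single fragment, but the restricted closure of each left-hand side across the fragments still reaches the right-hand side; the remaining FDs each lie inside some fragment. All dependencies are preserved.

lossless and dependency-preserving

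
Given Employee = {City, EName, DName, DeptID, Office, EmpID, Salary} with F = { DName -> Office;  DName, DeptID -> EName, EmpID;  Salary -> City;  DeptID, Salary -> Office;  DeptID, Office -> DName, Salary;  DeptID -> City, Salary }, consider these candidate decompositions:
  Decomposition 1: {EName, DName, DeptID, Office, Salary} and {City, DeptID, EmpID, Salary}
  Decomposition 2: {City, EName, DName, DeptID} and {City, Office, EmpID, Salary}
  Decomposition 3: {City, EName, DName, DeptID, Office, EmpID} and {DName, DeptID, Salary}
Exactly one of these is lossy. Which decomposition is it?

Decomposition 1: common = {DeptID, Salary}, closure = {City, EName, DName, DeptID, Office, EmpID, Salary} → lossless.
Decomposition 2: common = {City}, closure = {City} → lossy.
Decomposition 3: common = {DName, DeptID}, closure = {City, EName, DName, DeptID, Office, EmpID, Salary} → lossless.

Decomposition 2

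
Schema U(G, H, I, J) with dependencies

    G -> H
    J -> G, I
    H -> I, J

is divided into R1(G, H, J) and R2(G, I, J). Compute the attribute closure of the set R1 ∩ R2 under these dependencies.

R1 ∩ R2 = {G, J}.
G → H applies, adding H
J → G, I applies, adding I
Closure: {G, H, I, J}.

G, H, I, J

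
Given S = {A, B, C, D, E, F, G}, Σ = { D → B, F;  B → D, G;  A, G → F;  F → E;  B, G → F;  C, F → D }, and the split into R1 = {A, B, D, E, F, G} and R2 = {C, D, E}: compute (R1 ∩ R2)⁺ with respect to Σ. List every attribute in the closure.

B, D, E, F, G

R1 ∩ R2 = {D, E}.
D → B, F applies, adding B, F
B → D, G applies, adding G
Closure: {B, D, E, F, G}.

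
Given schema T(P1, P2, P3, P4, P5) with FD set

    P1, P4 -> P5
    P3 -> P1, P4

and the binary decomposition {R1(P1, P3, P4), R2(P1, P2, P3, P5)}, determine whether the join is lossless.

Yes

Common attributes: R1 ∩ R2 = {P1, P3}.
Closure of {P1, P3}: P3 → P1, P4 applies, adding P4; P1, P4 → P5 applies, adding P5. So (P1, P3)⁺ = {P1, P3, P4, P5}.
This closure contains every attribute of R1, so R1 ∩ R2 → R1. The join is lossless.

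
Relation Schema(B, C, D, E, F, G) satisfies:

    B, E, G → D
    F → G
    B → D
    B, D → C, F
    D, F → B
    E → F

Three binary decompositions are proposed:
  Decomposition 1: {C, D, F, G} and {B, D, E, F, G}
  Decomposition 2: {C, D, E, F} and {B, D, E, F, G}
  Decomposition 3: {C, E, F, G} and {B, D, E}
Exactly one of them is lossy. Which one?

Decomposition 1: common = {D, F, G}, closure = {B, C, D, F, G} → lossless.
Decomposition 2: common = {D, E, F}, closure = {B, C, D, E, F, G} → lossless.
Decomposition 3: common = {E}, closure = {E, F, G} → lossy.

Decomposition 3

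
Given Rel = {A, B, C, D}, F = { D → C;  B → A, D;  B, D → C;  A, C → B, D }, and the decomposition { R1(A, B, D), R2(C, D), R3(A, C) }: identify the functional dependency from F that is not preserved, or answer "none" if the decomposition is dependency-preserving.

Check A, C → B, D: no single fragment contains all of {A, B, C, D}, and the restricted closure of {A, C} across the fragments never reaches {B, D}.
D → C is preserved.
B → A, D is preserved.
B, D → C is preserved.

A, C → B, D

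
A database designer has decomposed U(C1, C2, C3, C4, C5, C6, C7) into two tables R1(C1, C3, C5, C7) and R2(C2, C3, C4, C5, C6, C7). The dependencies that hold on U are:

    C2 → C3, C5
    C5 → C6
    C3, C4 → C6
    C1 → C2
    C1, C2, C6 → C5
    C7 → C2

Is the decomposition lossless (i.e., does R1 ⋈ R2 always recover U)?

No

Common attributes: R1 ∩ R2 = {C3, C5, C7}.
Closure of {C3, C5, C7}: C5 → C6 applies, adding C6; C7 → C2 applies, adding C2. So (C3, C5, C7)⁺ = {C2, C3, C5, C6, C7}.
The closure contains neither all of R1 = {C1, C3, C5, C7} nor all of R2 = {C2, C3, C4, C5, C6, C7}, so the common attributes are not a superkey of either fragment. The join is lossy.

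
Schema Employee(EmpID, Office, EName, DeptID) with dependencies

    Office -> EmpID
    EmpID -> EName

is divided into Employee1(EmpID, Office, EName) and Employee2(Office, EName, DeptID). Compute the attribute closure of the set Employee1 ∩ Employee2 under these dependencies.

EmpID, Office, EName

Employee1 ∩ Employee2 = {Office, EName}.
Office → EmpID applies, adding EmpID
Closure: {EmpID, Office, EName}.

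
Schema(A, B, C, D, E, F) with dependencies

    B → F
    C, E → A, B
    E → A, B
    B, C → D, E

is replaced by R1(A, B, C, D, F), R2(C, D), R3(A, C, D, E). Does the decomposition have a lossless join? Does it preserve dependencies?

Lossless test (chase): applying each FD to every pair of rows produces no changes in the tableau, so no row becomes fully distinguished — the join is lossy.
Dependency preservation: the restricted closure of {C, E} across the fragments never reaches {A, B}, so C, E → A, B cannot be enforced without a join — not preserved.

lossy and not dependency-preserving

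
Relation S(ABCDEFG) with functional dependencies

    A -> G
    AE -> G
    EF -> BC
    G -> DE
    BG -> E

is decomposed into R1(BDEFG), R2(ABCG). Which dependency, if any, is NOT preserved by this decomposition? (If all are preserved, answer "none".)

EF -> BC

Check EF → BC: no single fragment contains all of {BCEF}, and the restricted closure of {EF} across the fragments never reaches {BC}.
A → G is preserved.
AE → G is preserved.
G → DE is preserved.
BG → E is preserved.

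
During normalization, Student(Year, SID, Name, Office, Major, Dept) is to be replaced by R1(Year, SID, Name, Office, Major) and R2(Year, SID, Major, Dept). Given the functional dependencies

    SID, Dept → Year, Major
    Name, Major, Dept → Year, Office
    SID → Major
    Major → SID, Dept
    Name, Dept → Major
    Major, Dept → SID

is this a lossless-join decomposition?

Yes

Common attributes: R1 ∩ R2 = {Year, SID, Major}.
Closure of {Year, SID, Major}: Major → SID, Dept applies, adding Dept. So (Year, SID, Major)⁺ = {Year, SID, Major, Dept}.
This closure contains every attribute of R2, so R1 ∩ R2 → R2. The join is lossless.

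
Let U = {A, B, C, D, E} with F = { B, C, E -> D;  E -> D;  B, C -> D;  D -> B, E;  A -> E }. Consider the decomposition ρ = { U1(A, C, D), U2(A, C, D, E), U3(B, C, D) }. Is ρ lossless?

Yes

Chase test. Columns are A, B, C, D, E; row i has aⱼ where attribute j ∈ Ui, else bᵢⱼ.
Initial tableau (one row per fragment):
  row 1: a1 b12 a3 a4 b15
  row 2: a1 b22 a3 a4 a5
  row 3: b31 a2 a3 a4 b35
Rows 1 and 2 agree on D; apply D→B, E and equate their B, E entries.
Rows 1 and 3 agree on D; apply D→B, E and equate their B, E entries.
Row 1 is now all distinguished symbols — the join is lossless.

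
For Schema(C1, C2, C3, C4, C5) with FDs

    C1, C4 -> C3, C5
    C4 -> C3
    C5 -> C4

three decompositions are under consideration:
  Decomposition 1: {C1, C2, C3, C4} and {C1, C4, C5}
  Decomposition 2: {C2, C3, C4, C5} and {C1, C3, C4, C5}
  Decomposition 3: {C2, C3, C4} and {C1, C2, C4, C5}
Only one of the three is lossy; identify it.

Decomposition 1: common = {C1, C4}, closure = {C1, C3, C4, C5} → lossless.
Decomposition 2: common = {C3, C4, C5}, closure = {C3, C4, C5} → lossy.
Decomposition 3: common = {C2, C4}, closure = {C2, C3, C4} → lossless.

Decomposition 2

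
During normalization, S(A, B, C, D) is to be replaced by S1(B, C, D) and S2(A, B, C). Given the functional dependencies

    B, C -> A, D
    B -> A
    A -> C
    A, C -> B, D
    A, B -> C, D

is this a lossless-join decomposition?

Yes

Common attributes: S1 ∩ S2 = {B, C}.
Closure of {B, C}: B, C → A, D applies, adding A, D. So (B, C)⁺ = {A, B, C, D}.
This closure contains every attribute of S1, so S1 ∩ S2 → S1. The join is lossless.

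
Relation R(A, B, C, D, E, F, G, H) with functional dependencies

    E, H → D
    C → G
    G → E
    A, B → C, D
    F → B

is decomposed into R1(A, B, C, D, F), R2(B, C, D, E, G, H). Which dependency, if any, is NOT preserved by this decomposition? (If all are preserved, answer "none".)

none

E, H → D lies within R2.
C → G lies within R2.
G → E lies within R2.
A, B → C, D lies within R1.
F → B lies within R1.
Every dependency is enforceable on the fragments, so the decomposition is dependency-preserving.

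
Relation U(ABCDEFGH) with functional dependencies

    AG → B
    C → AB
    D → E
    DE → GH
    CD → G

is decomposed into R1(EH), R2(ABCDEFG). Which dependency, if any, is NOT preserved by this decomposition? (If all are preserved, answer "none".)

Check DE → GH: no single fragment contains all of {DEGH}, and the restricted closure of {DE} across the fragments never reaches {GH}.
AG → B is preserved.
C → AB is preserved.
D → E is preserved.
CD → G is preserved.

DE → GH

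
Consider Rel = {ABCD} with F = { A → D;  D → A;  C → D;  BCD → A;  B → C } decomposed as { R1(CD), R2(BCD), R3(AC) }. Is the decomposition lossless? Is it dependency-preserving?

lossless but not dependency-preserving

Lossless test (chase): Rows 1 and 2 agree on D; apply D→A and equate their A entries. Rows 1 and 3 agree on C; apply C→D and equate their D entries. Rows 1 and 3 agree on D; apply D→A and equate their A entries. Row 2 is now all distinguished symbols — the join is lossless.
Dependency preservation: the restricted closure of {A} across the fragments never reaches {D}, so A → D cannot be enforced without a join — not preserved.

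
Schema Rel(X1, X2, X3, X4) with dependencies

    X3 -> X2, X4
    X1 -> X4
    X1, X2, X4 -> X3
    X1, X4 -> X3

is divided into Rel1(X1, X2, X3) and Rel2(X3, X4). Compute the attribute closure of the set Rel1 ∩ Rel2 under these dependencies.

X2, X3, X4

Rel1 ∩ Rel2 = {X3}.
X3 → X2, X4 applies, adding X2, X4
Closure: {X2, X3, X4}.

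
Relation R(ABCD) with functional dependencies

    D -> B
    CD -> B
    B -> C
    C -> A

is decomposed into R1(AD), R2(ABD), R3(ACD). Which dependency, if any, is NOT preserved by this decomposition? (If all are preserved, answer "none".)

B -> C

Check B → C: no single fragment contains all of {BC}, and the restricted closure of {B} across the fragments never reaches {C}.
D → B is preserved.
CD → B is preserved.
C → A is preserved.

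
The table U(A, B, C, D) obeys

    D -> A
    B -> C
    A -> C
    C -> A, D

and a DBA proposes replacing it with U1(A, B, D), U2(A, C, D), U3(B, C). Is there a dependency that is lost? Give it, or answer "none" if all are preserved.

D → A lies within U1.
B → C lies within U3.
A → C lies within U2.
C → A, D lies within U2.
Every dependency is enforceable on the fragments, so the decomposition is dependency-preserving.

none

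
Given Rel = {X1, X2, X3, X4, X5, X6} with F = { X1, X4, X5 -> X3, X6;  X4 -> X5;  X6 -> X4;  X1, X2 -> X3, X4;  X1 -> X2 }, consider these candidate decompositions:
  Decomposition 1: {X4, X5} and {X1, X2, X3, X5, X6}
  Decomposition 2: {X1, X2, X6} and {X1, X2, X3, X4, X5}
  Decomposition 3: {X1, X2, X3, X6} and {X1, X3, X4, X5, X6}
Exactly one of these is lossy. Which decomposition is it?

Decomposition 1

Decomposition 1: common = {X5}, closure = {X5} → lossy.
Decomposition 2: common = {X1, X2}, closure = {X1, X2, X3, X4, X5, X6} → lossless.
Decomposition 3: common = {X1, X3, X6}, closure = {X1, X2, X3, X4, X5, X6} → lossless.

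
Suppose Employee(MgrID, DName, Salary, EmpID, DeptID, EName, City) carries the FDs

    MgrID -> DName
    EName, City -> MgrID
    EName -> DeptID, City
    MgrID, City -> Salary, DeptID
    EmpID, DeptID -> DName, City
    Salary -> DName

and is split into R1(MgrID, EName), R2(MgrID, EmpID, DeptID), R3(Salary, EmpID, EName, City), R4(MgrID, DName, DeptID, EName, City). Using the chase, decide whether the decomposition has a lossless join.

Yes

Chase test. Columns are MgrID, DName, Salary, EmpID, DeptID, EName, City; row i has aⱼ where attribute j ∈ Ri, else bᵢⱼ.
Initial tableau (one row per fragment):
  row 1: a1 b12 b13 b14 b15 a6 b17
  row 2: a1 b22 b23 a4 a5 b26 b27
  row 3: b31 b32 a3 a4 b35 a6 a7
  row 4: a1 a2 b43 b44 a5 a6 a7
Rows 1 and 2 agree on MgrID; apply MgrID→DName and equate their DName entries.
Rows 1 and 4 agree on MgrID; apply MgrID→DName and equate their DName entries.
Rows 3 and 4 agree on EName, City; apply EName, City→MgrID and equate their MgrID entries.
Rows 1 and 3 agree on EName; apply EName→DeptID, City and equate their DeptID, City entries.
Rows 1 and 4 agree on EName; apply EName→DeptID, City and equate their DeptID, City entries.
Rows 1 and 3 agree on MgrID, City; apply MgrID, City→Salary, DeptID and equate their Salary, DeptID entries.
Rows 1 and 4 agree on MgrID, City; apply MgrID, City→Salary, DeptID and equate their Salary, DeptID entries.
Rows 2 and 3 agree on EmpID, DeptID; apply EmpID, DeptID→DName, City and equate their DName, City entries.
Rows 1 and 2 agree on MgrID, City; apply MgrID, City→Salary, DeptID and equate their Salary, DeptID entries.
Row 3 is now all distinguished symbols — the join is lossless.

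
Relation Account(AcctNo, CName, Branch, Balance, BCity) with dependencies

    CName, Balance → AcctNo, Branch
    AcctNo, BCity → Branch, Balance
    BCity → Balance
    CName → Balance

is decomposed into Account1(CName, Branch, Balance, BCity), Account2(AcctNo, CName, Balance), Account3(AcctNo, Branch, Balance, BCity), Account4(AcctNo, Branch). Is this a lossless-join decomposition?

Chase test. Columns are AcctNo, CName, Branch, Balance, BCity; row i has aⱼ where attribute j ∈ Accounti, else bᵢⱼ.
Initial tableau (one row per fragment):
  row 1: b11 a2 a3 a4 a5
  row 2: a1 a2 b23 a4 b25
  row 3: a1 b32 a3 a4 a5
  row 4: a1 b42 a3 b44 b45
Rows 1 and 2 agree on CName, Balance; apply CName, Balance→AcctNo, Branch and equate their AcctNo, Branch entries.
Row 1 is now all distinguished symbols — the join is lossless.

Yes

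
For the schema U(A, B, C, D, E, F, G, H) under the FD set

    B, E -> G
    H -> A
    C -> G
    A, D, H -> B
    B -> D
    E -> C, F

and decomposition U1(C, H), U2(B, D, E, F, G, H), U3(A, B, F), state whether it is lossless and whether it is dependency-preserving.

Lossless test (chase): Rows 1 and 2 agree on H; apply H→A and equate their A entries. Rows 2 and 3 agree on B; apply B→D and equate their D entries. No row becomes fully distinguished — the join is lossy.
Dependency preservation: the restricted closure of {H} across the fragments never reaches {A}, so H → A cannot be enforced without a join — not preserved.

lossy and not dependency-preserving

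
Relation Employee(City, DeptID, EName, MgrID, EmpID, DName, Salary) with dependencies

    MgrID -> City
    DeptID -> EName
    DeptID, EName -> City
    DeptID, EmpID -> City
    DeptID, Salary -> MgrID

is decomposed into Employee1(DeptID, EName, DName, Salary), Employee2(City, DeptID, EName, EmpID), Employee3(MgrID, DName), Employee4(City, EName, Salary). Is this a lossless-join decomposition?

No

Chase test. Columns are City, DeptID, EName, MgrID, EmpID, DName, Salary; row i has aⱼ where attribute j ∈ Employeei, else bᵢⱼ.
Initial tableau (one row per fragment):
  row 1: b11 a2 a3 b14 b15 a6 a7
  row 2: a1 a2 a3 b24 a5 b26 b27
  row 3: b31 b32 b33 a4 b35 a6 b37
  row 4: a1 b42 a3 b44 b45 b46 a7
Rows 1 and 2 agree on DeptID, EName; apply DeptID, EName→City and equate their City entries.
No row becomes fully distinguished — the join is lossy.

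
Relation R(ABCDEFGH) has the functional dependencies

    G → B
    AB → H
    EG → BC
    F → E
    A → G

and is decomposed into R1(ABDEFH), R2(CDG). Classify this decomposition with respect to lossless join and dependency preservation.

Lossless test: (D)⁺ = {D}, which is a superkey of neither fragment — lossy.
Dependency preservation: the restricted closure of {G} across the fragments never reaches {B}, so G → B cannot be enforced without a join — not preserved.

lossy and not dependency-preserving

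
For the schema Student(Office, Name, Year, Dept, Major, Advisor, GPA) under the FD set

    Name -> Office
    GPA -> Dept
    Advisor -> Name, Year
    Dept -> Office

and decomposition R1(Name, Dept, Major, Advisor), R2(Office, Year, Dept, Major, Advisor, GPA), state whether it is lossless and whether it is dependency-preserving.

Lossless test: (Dept, Major, Advisor)⁺ = {Office, Name, Year, Dept, Major, Advisor}, which contains all of one fragment — lossless.
Dependency preservation: the restricted closure of {Name} across the fragments never reaches {Office}, so Name → Office cannot be enforced without a join — not preserved.

lossless but not dependency-preserving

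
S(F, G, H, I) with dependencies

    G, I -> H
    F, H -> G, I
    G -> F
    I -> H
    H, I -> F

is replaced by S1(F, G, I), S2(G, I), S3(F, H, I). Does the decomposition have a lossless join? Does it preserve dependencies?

lossless and dependency-preserving

Lossless test (chase): Rows 1 and 2 agree on G, I; apply G, I→H and equate their H entries. Rows 1 and 2 agree on G; apply G→F and equate their F entries. Rows 1 and 3 agree on I; apply I→H and equate their H entries. Rows 1 and 3 agree on F, H; apply F, H→G, I and equate their G, I entries. Row 1 is now all distinguished symbols — the join is lossless.
Dependency preservation: G, I → H; F, H → G, I are not contained in any single fragment, but the restricted closure of each left-hand side across the fragments still reaches the right-hand side; the remaining FDs each lie inside some fragment. All dependencies are preserved.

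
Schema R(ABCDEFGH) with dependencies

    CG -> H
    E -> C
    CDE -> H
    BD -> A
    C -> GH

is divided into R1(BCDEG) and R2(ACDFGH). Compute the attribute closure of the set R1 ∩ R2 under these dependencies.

R1 ∩ R2 = {CDG}.
CG → H applies, adding H
Closure: {CDGH}.

CDGH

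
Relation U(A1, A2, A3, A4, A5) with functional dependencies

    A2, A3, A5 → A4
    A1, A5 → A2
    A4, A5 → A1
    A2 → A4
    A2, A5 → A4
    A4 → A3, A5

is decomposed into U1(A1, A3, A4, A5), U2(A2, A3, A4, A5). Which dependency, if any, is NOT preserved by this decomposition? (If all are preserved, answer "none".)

none

A2, A3, A5 → A4 lies within U2.
A1, A5 → A2: restricted closure across fragments reaches A2.
A4, A5 → A1 lies within U1.
A2 → A4 lies within U2.
A2, A5 → A4 lies within U2.
A4 → A3, A5 lies within U1.
Every dependency is enforceable on the fragments, so the decomposition is dependency-preserving.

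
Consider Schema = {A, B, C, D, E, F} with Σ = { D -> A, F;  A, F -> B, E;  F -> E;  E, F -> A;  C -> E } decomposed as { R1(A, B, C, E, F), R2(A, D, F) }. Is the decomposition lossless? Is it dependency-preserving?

Lossless test: (A, F)⁺ = {A, B, E, F}, which is a superkey of neither fragment — lossy.
Dependency preservation: every FD's attributes lie within a single fragment, so each can be enforced locally — preserved.

lossy but dependency-preserving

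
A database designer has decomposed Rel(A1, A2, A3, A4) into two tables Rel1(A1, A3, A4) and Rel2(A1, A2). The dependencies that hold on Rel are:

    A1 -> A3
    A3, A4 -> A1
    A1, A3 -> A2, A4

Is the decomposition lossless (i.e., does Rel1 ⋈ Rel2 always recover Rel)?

Yes

Common attributes: Rel1 ∩ Rel2 = {A1}.
Closure of {A1}: A1 → A3 applies, adding A3; A1, A3 → A2, A4 applies, adding A2, A4. So (A1)⁺ = {A1, A2, A3, A4}.
This closure contains every attribute of Rel1, so Rel1 ∩ Rel2 → Rel1. The join is lossless.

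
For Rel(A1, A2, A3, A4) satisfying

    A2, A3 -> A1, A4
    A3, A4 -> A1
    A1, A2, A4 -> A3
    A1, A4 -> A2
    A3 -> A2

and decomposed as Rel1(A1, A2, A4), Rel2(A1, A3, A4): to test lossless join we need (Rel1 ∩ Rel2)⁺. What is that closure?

A1, A2, A3, A4

Rel1 ∩ Rel2 = {A1, A4}.
A1, A4 → A2 applies, adding A2
A1, A2, A4 → A3 applies, adding A3
Closure: {A1, A2, A3, A4}.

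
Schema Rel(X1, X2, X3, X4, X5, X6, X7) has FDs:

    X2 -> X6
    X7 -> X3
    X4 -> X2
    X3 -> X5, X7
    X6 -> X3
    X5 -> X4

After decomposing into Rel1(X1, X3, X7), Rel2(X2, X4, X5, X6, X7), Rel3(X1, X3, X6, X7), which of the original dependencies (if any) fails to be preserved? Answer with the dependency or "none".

X2 → X6 lies within Rel2.
X7 → X3 lies within Rel1.
X4 → X2 lies within Rel2.
X3 → X5, X7: restricted closure across fragments reaches X5, X7.
X6 → X3 lies within Rel3.
X5 → X4 lies within Rel2.
Every dependency is enforceable on the fragments, so the decomposition is dependency-preserving.

none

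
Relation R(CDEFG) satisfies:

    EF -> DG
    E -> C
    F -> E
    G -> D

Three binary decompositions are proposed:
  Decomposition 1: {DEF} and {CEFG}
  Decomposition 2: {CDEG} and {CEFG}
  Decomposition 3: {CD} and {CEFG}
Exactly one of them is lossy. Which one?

Decomposition 3

Decomposition 1: common = {EF}, closure = {CDEFG} → lossless.
Decomposition 2: common = {CEG}, closure = {CDEG} → lossless.
Decomposition 3: common = {C}, closure = {C} → lossy.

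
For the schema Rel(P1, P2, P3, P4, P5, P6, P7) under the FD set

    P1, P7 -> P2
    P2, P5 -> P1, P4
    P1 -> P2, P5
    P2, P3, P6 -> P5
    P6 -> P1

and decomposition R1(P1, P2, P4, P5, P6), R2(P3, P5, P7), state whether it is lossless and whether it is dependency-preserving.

lossy but dependency-preserving

Lossless test: (P5)⁺ = {P5}, which is a superkey of neither fragment — lossy.
Dependency preservation: P1, P7 → P2; P2, P3, P6 → P5 are not contained in any single fragment, but the restricted closure of each left-hand side across the fragments still reaches the right-hand side; the remaining FDs each lie inside some fragment. All dependencies are preserved.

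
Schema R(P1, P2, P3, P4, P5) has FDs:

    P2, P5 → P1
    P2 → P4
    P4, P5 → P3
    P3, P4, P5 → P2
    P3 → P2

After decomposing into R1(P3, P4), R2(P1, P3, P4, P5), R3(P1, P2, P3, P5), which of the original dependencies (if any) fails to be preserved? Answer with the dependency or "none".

P2 → P4

Check P2 → P4: no single fragment contains all of {P2, P4}, and the restricted closure of {P2} across the fragments never reaches {P4}.
P2, P5 → P1 is preserved.
P4, P5 → P3 is preserved.
P3, P4, P5 → P2 is preserved.
P3 → P2 is preserved.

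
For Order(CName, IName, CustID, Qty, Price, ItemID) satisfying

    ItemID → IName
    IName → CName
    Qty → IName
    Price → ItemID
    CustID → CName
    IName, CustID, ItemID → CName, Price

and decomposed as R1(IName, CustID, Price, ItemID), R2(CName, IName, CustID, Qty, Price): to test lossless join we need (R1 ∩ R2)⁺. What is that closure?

R1 ∩ R2 = {IName, CustID, Price}.
IName → CName applies, adding CName
Price → ItemID applies, adding ItemID
Closure: {CName, IName, CustID, Price, ItemID}.

CName, IName, CustID, Price, ItemID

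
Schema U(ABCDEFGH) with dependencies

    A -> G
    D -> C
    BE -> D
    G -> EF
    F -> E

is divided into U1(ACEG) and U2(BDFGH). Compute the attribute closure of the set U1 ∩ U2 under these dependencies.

U1 ∩ U2 = {G}.
G → EF applies, adding EF
Closure: {EFG}.

EFG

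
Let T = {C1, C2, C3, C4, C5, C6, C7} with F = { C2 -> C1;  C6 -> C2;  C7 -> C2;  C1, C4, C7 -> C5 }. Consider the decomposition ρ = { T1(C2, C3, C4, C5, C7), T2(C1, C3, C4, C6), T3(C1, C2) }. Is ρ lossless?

No

Chase test. Columns are C1, C2, C3, C4, C5, C6, C7; row i has aⱼ where attribute j ∈ Ti, else bᵢⱼ.
Initial tableau (one row per fragment):
  row 1: b11 a2 a3 a4 a5 b16 a7
  row 2: a1 b22 a3 a4 b25 a6 b27
  row 3: a1 a2 b33 b34 b35 b36 b37
Rows 1 and 3 agree on C2; apply C2→C1 and equate their C1 entries.
No row becomes fully distinguished — the join is lossy.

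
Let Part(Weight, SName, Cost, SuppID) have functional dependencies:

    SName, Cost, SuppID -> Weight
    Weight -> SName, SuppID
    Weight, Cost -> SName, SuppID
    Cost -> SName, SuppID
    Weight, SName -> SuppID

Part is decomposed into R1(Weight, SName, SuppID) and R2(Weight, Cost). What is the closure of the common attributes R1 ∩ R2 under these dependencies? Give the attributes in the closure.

R1 ∩ R2 = {Weight}.
Weight → SName, SuppID applies, adding SName, SuppID
Closure: {Weight, SName, SuppID}.

Weight, SName, SuppID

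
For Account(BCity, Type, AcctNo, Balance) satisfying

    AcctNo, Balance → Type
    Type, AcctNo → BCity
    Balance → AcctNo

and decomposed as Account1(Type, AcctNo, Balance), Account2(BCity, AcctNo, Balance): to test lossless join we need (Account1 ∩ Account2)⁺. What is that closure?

BCity, Type, AcctNo, Balance

Account1 ∩ Account2 = {AcctNo, Balance}.
AcctNo, Balance → Type applies, adding Type
Type, AcctNo → BCity applies, adding BCity
Closure: {BCity, Type, AcctNo, Balance}.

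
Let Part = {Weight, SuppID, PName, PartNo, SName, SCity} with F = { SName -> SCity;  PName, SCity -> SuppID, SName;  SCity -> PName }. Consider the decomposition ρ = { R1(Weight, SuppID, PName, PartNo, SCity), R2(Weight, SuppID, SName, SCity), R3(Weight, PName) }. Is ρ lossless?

Chase test. Columns are Weight, SuppID, PName, PartNo, SName, SCity; row i has aⱼ where attribute j ∈ Ri, else bᵢⱼ.
Initial tableau (one row per fragment):
  row 1: a1 a2 a3 a4 b15 a6
  row 2: a1 a2 b23 b24 a5 a6
  row 3: a1 b32 a3 b34 b35 b36
Rows 1 and 2 agree on SCity; apply SCity→PName and equate their PName entries.
Rows 1 and 2 agree on PName, SCity; apply PName, SCity→SuppID, SName and equate their SuppID, SName entries.
Row 1 is now all distinguished symbols — the join is lossless.

Yes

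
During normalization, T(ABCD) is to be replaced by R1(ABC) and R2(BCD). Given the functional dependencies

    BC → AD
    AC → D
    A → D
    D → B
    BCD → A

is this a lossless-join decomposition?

Yes

Common attributes: R1 ∩ R2 = {BC}.
Closure of {BC}: BC → AD applies, adding AD. So (BC)⁺ = {ABCD}.
This closure contains every attribute of R1, so R1 ∩ R2 → R1. The join is lossless.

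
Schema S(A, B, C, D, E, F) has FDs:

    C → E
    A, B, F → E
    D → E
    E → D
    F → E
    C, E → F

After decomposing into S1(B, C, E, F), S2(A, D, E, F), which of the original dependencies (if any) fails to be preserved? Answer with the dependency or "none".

C → E lies within S1.
A, B, F → E: restricted closure across fragments reaches E.
D → E lies within S2.
E → D lies within S2.
F → E lies within S1.
C, E → F lies within S1.
Every dependency is enforceable on the fragments, so the decomposition is dependency-preserving.

none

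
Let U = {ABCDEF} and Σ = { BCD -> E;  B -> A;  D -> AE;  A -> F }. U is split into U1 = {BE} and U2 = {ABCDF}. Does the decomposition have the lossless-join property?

Common attributes: U1 ∩ U2 = {B}.
Closure of {B}: B → A applies, adding A; A → F applies, adding F. So (B)⁺ = {ABF}.
The closure contains neither all of U1 = {BE} nor all of U2 = {ABCDF}, so the common attributes are not a superkey of either fragment. The join is lossy.

No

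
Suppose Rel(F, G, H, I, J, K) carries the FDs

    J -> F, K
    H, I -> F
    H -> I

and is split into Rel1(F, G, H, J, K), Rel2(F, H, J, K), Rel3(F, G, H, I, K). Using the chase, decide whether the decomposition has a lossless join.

Chase test. Columns are F, G, H, I, J, K; row i has aⱼ where attribute j ∈ Reli, else bᵢⱼ.
Initial tableau (one row per fragment):
  row 1: a1 a2 a3 b14 a5 a6
  row 2: a1 b22 a3 b24 a5 a6
  row 3: a1 a2 a3 a4 b35 a6
Rows 1 and 2 agree on H; apply H→I and equate their I entries.
Rows 1 and 3 agree on H; apply H→I and equate their I entries.
Row 1 is now all distinguished symbols — the join is lossless.

Yes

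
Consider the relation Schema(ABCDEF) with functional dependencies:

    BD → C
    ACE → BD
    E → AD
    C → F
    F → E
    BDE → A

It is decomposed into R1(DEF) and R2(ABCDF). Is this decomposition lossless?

Yes

Common attributes: R1 ∩ R2 = {DF}.
Closure of {DF}: F → E applies, adding E; E → AD applies, adding A. So (DF)⁺ = {ADEF}.
This closure contains every attribute of R1, so R1 ∩ R2 → R1. The join is lossless.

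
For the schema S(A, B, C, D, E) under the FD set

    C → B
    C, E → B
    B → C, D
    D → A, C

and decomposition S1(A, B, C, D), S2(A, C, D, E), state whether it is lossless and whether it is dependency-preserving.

Lossless test: (A, C, D)⁺ = {A, B, C, D}, which contains all of one fragment — lossless.
Dependency preservation: C, E → B is not contained in any single fragment, but the restricted closure of its left-hand side across the fragments still reaches the right-hand side; the remaining FDs each lie inside some fragment. All dependencies are preserved.

lossless and dependency-preserving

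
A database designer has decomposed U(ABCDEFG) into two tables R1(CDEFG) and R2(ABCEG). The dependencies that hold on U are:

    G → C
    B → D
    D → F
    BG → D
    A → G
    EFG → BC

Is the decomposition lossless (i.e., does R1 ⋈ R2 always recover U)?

Common attributes: R1 ∩ R2 = {CEG}.
No dependency enlarges {CEG}, so (CEG)⁺ = {CEG}.
The closure contains neither all of R1 = {CDEFG} nor all of R2 = {ABCEG}, so the common attributes are not a superkey of either fragment. The join is lossy.

No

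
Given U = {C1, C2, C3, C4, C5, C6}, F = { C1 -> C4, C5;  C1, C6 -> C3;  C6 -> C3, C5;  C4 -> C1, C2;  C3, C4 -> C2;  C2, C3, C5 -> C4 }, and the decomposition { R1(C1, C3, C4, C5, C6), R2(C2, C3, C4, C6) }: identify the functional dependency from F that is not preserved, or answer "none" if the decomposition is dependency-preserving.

Check C2, C3, C5 → C4: no single fragment contains all of {C2, C3, C4, C5}, and the restricted closure of {C2, C3, C5} across the fragments never reaches {C4}.
C1 → C4, C5 is preserved.
C1, C6 → C3 is preserved.
C6 → C3, C5 is preserved.
C4 → C1, C2 is preserved.
C3, C4 → C2 is preserved.

C2, C3, C5 -> C4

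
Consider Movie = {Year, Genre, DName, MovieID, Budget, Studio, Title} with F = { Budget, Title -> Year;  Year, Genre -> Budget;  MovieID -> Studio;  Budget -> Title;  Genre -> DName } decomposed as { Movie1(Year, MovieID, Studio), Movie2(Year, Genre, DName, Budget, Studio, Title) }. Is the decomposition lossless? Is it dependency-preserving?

lossy but dependency-preserving

Lossless test: (Year, Studio)⁺ = {Year, Studio}, which is a superkey of neither fragment — lossy.
Dependency preservation: every FD's attributes lie within a single fragment, so each can be enforced locally — preserved.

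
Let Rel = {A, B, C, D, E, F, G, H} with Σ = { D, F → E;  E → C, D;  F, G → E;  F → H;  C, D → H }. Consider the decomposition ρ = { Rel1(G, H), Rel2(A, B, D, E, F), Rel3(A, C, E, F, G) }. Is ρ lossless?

No

Chase test. Columns are A, B, C, D, E, F, G, H; row i has aⱼ where attribute j ∈ Reli, else bᵢⱼ.
Initial tableau (one row per fragment):
  row 1: b11 b12 b13 b14 b15 b16 a7 a8
  row 2: a1 a2 b23 a4 a5 a6 b27 b28
  row 3: a1 b32 a3 b34 a5 a6 a7 b38
Rows 2 and 3 agree on E; apply E→C, D and equate their C, D entries.
Rows 2 and 3 agree on F; apply F→H and equate their H entries.
No row becomes fully distinguished — the join is lossy.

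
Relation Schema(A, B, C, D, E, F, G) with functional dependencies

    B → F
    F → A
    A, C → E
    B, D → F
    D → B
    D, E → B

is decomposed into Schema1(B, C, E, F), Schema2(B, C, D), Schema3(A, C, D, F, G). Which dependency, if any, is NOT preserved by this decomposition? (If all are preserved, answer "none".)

A, C → E

Check A, C → E: no single fragment contains all of {A, C, E}, and the restricted closure of {A, C} across the fragments never reaches {E}.
B → F is preserved.
F → A is preserved.
B, D → F is preserved.
D → B is preserved.
D, E → B is preserved.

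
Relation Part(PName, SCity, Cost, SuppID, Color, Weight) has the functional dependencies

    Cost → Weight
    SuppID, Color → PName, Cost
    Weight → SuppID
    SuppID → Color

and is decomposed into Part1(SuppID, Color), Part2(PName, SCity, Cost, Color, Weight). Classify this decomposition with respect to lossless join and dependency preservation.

Lossless test: (Color)⁺ = {Color}, which is a superkey of neither fragment — lossy.
Dependency preservation: the restricted closure of {SuppID, Color} across the fragments never reaches {PName, Cost}, so SuppID, Color → PName, Cost cannot be enforced without a join — not preserved.

lossy and not dependency-preserving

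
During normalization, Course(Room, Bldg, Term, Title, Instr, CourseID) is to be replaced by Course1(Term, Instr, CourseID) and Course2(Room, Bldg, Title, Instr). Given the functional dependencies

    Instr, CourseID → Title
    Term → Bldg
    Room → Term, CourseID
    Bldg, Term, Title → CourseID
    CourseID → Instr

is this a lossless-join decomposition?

Common attributes: Course1 ∩ Course2 = {Instr}.
No dependency enlarges {Instr}, so (Instr)⁺ = {Instr}.
The closure contains neither all of Course1 = {Term, Instr, CourseID} nor all of Course2 = {Room, Bldg, Title, Instr}, so the common attributes are not a superkey of either fragment. The join is lossy.

No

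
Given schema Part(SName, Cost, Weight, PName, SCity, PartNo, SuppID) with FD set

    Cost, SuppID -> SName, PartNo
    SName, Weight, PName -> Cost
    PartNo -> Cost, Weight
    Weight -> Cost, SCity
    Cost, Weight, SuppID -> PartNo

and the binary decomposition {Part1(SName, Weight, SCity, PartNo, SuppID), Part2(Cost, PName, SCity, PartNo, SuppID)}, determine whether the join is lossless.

Common attributes: Part1 ∩ Part2 = {SCity, PartNo, SuppID}.
Closure of {SCity, PartNo, SuppID}: PartNo → Cost, Weight applies, adding Cost, Weight; Cost, SuppID → SName, PartNo applies, adding SName. So (SCity, PartNo, SuppID)⁺ = {SName, Cost, Weight, SCity, PartNo, SuppID}.
This closure contains every attribute of Part1, so Part1 ∩ Part2 → Part1. The join is lossless.

Yes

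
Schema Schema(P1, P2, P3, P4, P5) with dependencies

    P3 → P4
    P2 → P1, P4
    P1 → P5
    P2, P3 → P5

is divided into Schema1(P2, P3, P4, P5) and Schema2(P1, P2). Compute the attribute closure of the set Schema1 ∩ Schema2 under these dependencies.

Schema1 ∩ Schema2 = {P2}.
P2 → P1, P4 applies, adding P1, P4
P1 → P5 applies, adding P5
Closure: {P1, P2, P4, P5}.

P1, P2, P4, P5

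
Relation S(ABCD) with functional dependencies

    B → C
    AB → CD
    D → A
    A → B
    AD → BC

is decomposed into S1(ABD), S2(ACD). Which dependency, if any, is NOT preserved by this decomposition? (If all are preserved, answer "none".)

Check B → C: no single fragment contains all of {BC}, and the restricted closure of {B} across the fragments never reaches {C}.
AB → CD is preserved.
D → A is preserved.
A → B is preserved.
AD → BC is preserved.

B → C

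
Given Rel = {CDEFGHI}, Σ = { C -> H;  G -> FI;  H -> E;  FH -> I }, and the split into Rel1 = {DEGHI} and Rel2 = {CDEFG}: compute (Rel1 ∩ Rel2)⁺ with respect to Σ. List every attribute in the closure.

Rel1 ∩ Rel2 = {DEG}.
G → FI applies, adding FI
Closure: {DEFGI}.

DEFGI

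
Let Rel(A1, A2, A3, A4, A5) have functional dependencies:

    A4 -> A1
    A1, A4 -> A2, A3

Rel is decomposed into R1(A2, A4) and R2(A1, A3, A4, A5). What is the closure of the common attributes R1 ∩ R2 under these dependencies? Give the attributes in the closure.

R1 ∩ R2 = {A4}.
A4 → A1 applies, adding A1
A1, A4 → A2, A3 applies, adding A2, A3
Closure: {A1, A2, A3, A4}.

A1, A2, A3, A4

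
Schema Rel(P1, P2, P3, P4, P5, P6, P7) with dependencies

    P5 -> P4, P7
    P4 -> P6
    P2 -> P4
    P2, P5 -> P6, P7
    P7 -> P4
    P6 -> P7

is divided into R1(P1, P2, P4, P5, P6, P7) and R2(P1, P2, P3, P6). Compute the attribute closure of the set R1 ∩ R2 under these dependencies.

P1, P2, P4, P6, P7

R1 ∩ R2 = {P1, P2, P6}.
P2 → P4 applies, adding P4
P6 → P7 applies, adding P7
Closure: {P1, P2, P4, P6, P7}.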